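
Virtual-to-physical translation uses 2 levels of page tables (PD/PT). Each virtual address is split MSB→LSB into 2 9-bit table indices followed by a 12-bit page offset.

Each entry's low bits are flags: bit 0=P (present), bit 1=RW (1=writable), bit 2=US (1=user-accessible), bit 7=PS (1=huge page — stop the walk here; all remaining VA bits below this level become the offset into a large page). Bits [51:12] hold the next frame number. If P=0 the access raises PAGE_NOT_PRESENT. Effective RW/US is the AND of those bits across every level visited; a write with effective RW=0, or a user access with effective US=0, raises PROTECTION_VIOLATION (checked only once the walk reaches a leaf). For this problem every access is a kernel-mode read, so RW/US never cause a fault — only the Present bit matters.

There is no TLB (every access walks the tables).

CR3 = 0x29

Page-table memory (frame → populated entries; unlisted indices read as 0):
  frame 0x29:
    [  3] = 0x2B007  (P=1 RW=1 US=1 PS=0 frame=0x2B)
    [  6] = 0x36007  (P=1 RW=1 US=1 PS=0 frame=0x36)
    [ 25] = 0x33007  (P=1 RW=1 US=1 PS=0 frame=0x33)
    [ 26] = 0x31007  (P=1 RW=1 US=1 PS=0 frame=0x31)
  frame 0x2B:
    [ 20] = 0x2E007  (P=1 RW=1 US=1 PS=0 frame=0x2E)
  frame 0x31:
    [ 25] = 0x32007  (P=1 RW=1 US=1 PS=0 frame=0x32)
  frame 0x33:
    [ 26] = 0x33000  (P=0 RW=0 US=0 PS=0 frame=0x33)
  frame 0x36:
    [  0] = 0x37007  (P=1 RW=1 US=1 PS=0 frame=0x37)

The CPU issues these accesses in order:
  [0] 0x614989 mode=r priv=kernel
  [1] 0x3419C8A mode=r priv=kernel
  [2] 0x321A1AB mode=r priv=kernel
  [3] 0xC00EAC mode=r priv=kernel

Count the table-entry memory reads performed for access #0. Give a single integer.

Per-access translation:
#0 VA=0x614989 (r,kernel):
  [0] read 0x29 idx=3: raw=0x2B007 flags P=1 W=1 U=1 S=0
  [1] read 0x2B idx=20: raw=0x2E007 flags P=1 W=1 U=1 S=0
  → PA=0x2E989  (2 entries read)
#1 VA=0x3419C8A (r,kernel):
  [0] read 0x29 idx=26: raw=0x31007 flags P=1 W=1 U=1 S=0
  [1] read 0x31 idx=25: raw=0x32007 flags P=1 W=1 U=1 S=0
  → PA=0x32C8A  (2 entries read)
#2 VA=0x321A1AB (r,kernel):
  [0] read 0x29 idx=25: raw=0x33007 flags P=1 W=1 U=1 S=0
  [1] read 0x33 idx=26: raw=0x33000 flags P=0 W=0 U=0 S=0
  ✗ PAGE_NOT_PRESENT  [2 reads]
#3 VA=0xC00EAC (r,kernel):
  [0] read 0x29 idx=6: raw=0x36007 flags P=1 W=1 U=1 S=0
  [1] read 0x36 idx=0: raw=0x37007 flags P=1 W=1 U=1 S=0
  → PA=0x37EAC  (2 entries read)

Entries read for #0: 2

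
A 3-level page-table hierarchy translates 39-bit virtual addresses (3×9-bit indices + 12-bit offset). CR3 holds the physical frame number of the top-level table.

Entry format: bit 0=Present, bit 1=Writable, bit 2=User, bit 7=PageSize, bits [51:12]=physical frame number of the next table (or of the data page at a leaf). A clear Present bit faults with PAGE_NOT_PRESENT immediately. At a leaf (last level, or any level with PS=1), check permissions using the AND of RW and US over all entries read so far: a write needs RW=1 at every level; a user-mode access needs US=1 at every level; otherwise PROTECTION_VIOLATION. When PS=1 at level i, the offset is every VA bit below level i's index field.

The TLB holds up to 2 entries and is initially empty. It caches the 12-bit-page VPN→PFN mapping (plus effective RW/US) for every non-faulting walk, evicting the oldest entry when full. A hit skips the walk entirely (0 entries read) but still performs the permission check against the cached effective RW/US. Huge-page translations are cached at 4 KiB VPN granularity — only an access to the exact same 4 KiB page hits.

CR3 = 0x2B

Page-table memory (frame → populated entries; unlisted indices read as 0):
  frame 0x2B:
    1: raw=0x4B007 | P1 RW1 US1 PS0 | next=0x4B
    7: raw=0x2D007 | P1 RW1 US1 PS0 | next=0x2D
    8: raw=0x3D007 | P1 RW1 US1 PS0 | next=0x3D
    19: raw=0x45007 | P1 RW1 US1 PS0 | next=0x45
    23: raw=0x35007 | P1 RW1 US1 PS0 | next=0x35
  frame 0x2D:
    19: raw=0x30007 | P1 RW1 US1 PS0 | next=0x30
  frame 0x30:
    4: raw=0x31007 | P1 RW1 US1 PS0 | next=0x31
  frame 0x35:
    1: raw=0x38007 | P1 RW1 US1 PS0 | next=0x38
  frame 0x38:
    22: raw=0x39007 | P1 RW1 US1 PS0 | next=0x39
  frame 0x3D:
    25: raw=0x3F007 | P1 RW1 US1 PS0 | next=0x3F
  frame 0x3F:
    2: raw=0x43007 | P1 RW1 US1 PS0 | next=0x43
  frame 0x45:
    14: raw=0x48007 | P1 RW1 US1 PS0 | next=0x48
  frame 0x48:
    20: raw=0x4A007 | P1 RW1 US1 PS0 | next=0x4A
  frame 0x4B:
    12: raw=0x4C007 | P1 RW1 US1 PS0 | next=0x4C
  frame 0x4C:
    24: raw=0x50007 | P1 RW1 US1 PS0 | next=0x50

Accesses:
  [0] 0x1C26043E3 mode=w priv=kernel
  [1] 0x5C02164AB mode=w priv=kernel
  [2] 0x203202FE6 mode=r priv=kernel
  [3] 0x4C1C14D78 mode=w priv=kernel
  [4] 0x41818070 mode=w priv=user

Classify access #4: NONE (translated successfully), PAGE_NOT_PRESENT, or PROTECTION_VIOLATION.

Walk each access:
#0 VA=0x1C26043E3 (w,kernel):
  L0: frame=0x2B idx=7 entry=0x2D007 [P=1 RW=1 US=1 PS=0]
  L1: frame=0x2D idx=19 entry=0x30007 [P=1 RW=1 US=1 PS=0]
  L2: frame=0x30 idx=4 entry=0x31007 [P=1 RW=1 US=1 PS=0]
  ✓ 0x313E3  — 3 lookups
#1 VA=0x5C02164AB (w,kernel):
  L0: frame=0x2B idx=23 entry=0x35007 [P=1 RW=1 US=1 PS=0]
  L1: frame=0x35 idx=1 entry=0x38007 [P=1 RW=1 US=1 PS=0]
  L2: frame=0x38 idx=22 entry=0x39007 [P=1 RW=1 US=1 PS=0]
  ✓ 0x394AB  — 3 lookups
#2 VA=0x203202FE6 (r,kernel):
  L0: frame=0x2B idx=8 entry=0x3D007 [P=1 RW=1 US=1 PS=0]
  L1: frame=0x3D idx=25 entry=0x3F007 [P=1 RW=1 US=1 PS=0]
  L2: frame=0x3F idx=2 entry=0x43007 [P=1 RW=1 US=1 PS=0]
  ✓ 0x43FE6  — 3 lookups
#3 VA=0x4C1C14D78 (w,kernel):
  L0: frame=0x2B idx=19 entry=0x45007 [P=1 RW=1 US=1 PS=0]
  L1: frame=0x45 idx=14 entry=0x48007 [P=1 RW=1 US=1 PS=0]
  L2: frame=0x48 idx=20 entry=0x4A007 [P=1 RW=1 US=1 PS=0]
  ✓ 0x4AD78  — 3 lookups
#4 VA=0x41818070 (w,user):
  L0: frame=0x2B idx=1 entry=0x4B007 [P=1 RW=1 US=1 PS=0]
  L1: frame=0x4B idx=12 entry=0x4C007 [P=1 RW=1 US=1 PS=0]
  L2: frame=0x4C idx=24 entry=0x50007 [P=1 RW=1 US=1 PS=0]
  ✓ 0x50070  — 3 lookups

Access #4 fault: NONE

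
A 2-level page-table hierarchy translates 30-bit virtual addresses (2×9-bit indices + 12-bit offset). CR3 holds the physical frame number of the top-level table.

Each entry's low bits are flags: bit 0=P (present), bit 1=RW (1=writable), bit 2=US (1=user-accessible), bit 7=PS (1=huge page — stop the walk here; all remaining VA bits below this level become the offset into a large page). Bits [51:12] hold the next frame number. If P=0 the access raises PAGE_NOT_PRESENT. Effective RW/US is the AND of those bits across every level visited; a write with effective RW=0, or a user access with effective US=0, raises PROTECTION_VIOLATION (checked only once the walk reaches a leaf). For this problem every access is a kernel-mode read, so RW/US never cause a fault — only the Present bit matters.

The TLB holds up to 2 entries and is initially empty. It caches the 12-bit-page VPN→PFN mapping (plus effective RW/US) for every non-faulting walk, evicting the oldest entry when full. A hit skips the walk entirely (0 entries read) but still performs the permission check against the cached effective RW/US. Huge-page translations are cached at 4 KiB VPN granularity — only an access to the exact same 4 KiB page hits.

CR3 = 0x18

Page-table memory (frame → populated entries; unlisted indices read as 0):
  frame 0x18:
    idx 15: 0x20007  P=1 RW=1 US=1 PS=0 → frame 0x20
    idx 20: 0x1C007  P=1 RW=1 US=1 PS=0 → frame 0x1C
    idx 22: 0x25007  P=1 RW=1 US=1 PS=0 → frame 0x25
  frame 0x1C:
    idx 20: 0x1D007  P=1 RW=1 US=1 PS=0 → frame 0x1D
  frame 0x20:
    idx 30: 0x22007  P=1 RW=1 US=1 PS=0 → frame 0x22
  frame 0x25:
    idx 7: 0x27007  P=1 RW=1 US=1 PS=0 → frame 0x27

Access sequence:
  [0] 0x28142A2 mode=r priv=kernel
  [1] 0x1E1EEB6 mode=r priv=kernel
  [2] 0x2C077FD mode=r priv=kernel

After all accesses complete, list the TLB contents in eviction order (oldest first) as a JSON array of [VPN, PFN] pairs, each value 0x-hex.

Per-access translation:
#0 VA=0x28142A2 (r,kernel):
  L0 @0x18[20] → 0x1C007  P=1,RW=1,US=1,PS=0
  L1 @0x1C[20] → 0x1D007  P=1,RW=1,US=1,PS=0
  → PA=0x1D2A2  (2 entries read)
#1 VA=0x1E1EEB6 (r,kernel):
  L0 @0x18[15] → 0x20007  P=1,RW=1,US=1,PS=0
  L1 @0x20[30] → 0x22007  P=1,RW=1,US=1,PS=0
  → PA=0x22EB6  (2 entries read)
#2 VA=0x2C077FD (r,kernel):
  L0 @0x18[22] → 0x25007  P=1,RW=1,US=1,PS=0
  L1 @0x25[7] → 0x27007  P=1,RW=1,US=1,PS=0
  → PA=0x277FD  (2 entries read)

TLB: [["0x1E1E", "0x22"], ["0x2C07", "0x27"]]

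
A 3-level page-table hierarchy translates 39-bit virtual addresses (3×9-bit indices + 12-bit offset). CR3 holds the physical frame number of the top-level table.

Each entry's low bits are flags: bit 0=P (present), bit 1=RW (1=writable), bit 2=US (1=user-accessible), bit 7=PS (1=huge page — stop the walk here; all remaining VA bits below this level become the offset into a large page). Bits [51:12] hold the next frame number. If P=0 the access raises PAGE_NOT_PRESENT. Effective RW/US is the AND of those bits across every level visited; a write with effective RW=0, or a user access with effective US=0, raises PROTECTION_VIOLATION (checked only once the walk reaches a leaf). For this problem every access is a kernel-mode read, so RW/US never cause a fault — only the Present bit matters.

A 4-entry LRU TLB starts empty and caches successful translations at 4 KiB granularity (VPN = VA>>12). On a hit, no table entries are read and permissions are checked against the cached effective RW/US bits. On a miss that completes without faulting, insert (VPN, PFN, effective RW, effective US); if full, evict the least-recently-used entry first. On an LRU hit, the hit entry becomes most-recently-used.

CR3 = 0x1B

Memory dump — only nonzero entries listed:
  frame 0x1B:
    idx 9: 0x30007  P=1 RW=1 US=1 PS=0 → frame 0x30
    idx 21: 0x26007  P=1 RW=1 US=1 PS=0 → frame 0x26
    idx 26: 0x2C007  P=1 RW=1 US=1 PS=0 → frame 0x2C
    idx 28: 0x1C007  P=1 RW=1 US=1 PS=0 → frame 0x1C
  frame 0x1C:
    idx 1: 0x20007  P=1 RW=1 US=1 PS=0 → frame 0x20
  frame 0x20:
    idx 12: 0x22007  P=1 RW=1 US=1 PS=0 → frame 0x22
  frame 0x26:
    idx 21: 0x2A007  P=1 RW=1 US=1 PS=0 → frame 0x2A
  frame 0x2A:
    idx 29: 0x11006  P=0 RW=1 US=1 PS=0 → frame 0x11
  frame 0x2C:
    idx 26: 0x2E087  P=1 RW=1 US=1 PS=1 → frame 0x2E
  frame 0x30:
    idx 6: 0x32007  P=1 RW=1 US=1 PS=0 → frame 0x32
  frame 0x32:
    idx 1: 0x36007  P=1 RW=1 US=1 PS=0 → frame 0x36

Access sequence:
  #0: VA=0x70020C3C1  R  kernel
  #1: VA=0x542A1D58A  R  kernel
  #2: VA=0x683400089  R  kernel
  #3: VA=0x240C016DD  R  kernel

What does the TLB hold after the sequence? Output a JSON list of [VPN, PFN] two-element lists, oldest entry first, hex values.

Per-access translation:
#0 VA=0x70020C3C1 (r,kernel):
  L0 @0x1B[28] → 0x1C007  P=1,RW=1,US=1,PS=0
  L1 @0x1C[1] → 0x20007  P=1,RW=1,US=1,PS=0
  L2 @0x20[12] → 0x22007  P=1,RW=1,US=1,PS=0
  ⇒ phys 0x223C1  [3 reads]
#1 VA=0x542A1D58A (r,kernel):
  L0 @0x1B[21] → 0x26007  P=1,RW=1,US=1,PS=0
  L1 @0x26[21] → 0x2A007  P=1,RW=1,US=1,PS=0
  L2 @0x2A[29] → 0x11006  P=0,RW=1,US=1,PS=0
  → PAGE_NOT_PRESENT  (3 entries read)
#2 VA=0x683400089 (r,kernel):
  L0 @0x1B[26] → 0x2C007  P=1,RW=1,US=1,PS=0
  L1 @0x2C[26] → 0x2E087  P=1,RW=1,US=1,PS=1
  ⇒ phys 0x2E089 (huge @L1)  [2 reads]
#3 VA=0x240C016DD (r,kernel):
  L0 @0x1B[9] → 0x30007  P=1,RW=1,US=1,PS=0
  L1 @0x30[6] → 0x32007  P=1,RW=1,US=1,PS=0
  L2 @0x32[1] → 0x36007  P=1,RW=1,US=1,PS=0
  ⇒ phys 0x366DD  [3 reads]

TLB: [["0x70020C", "0x22"], ["0x683400", "0x2E"], ["0x240C01", "0x36"]]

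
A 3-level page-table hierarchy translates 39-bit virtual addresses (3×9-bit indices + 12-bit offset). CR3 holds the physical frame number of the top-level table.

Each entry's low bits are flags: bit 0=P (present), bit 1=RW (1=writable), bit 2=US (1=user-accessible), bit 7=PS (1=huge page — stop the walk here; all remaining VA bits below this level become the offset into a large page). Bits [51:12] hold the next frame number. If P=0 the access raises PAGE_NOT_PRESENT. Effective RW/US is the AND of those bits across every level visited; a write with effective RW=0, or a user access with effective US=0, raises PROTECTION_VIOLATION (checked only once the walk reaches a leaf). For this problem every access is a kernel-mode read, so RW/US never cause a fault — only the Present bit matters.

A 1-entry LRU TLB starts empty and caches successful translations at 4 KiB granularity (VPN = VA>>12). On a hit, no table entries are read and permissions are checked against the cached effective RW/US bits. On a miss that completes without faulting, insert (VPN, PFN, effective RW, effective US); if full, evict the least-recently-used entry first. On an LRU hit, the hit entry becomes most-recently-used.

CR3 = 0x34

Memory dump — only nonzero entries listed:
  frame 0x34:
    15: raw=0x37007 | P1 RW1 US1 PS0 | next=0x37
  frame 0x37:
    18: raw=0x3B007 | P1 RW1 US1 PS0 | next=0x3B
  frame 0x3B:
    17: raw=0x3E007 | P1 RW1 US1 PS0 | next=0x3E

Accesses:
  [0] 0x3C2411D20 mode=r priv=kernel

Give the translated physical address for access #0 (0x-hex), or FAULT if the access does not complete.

Trace:
#0 VA=0x3C2411D20 (r,kernel):
  L0: frame=0x34 idx=15 entry=0x37007 [P=1 RW=1 US=1 PS=0]
  L1: frame=0x37 idx=18 entry=0x3B007 [P=1 RW=1 US=1 PS=0]
  L2: frame=0x3B idx=17 entry=0x3E007 [P=1 RW=1 US=1 PS=0]
  ✓ 0x3ED20  — 3 lookups

Access #0 PA: 0x3ED20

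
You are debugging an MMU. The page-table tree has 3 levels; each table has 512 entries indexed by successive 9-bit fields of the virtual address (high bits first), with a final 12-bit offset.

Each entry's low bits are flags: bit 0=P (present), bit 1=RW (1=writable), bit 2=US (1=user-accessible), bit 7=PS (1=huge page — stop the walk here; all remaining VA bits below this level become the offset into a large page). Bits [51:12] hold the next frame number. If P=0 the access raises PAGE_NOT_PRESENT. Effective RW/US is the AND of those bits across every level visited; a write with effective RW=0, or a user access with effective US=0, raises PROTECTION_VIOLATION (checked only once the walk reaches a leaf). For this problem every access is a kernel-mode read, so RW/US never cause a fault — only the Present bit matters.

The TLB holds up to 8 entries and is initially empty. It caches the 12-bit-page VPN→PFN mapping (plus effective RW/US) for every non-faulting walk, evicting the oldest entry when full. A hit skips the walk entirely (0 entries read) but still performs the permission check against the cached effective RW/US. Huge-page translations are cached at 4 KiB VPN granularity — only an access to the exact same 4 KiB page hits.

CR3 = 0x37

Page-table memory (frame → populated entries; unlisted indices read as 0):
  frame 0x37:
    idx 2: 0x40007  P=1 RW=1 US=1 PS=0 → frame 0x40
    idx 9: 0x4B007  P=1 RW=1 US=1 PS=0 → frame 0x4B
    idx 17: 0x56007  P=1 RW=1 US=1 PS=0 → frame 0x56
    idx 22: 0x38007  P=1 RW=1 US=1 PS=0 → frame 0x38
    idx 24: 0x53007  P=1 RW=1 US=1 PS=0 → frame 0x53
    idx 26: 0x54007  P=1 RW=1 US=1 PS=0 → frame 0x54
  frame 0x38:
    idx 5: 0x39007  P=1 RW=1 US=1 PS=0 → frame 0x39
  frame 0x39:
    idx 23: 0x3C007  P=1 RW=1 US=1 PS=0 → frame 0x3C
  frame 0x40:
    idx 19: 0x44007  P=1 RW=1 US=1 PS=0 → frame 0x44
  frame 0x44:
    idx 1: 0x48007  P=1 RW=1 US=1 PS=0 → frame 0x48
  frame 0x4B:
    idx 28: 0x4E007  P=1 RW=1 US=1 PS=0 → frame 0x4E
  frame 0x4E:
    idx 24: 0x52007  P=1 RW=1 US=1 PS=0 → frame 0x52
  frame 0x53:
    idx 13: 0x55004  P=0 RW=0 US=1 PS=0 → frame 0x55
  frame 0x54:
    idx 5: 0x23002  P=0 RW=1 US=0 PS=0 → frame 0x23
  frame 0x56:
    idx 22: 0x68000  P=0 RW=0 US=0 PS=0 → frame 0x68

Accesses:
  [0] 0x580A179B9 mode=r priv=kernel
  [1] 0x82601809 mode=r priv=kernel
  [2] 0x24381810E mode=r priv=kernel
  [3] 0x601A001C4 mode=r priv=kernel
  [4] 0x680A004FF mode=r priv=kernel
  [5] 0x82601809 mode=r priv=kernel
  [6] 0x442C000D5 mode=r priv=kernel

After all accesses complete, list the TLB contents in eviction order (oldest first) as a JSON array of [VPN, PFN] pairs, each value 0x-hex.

Per-access translation:
#0 VA=0x580A179B9 (r,kernel):
  L0 @0x37[22] → 0x38007  P=1,RW=1,US=1,PS=0
  L1 @0x38[5] → 0x39007  P=1,RW=1,US=1,PS=0
  L2 @0x39[23] → 0x3C007  P=1,RW=1,US=1,PS=0
  → PA=0x3C9B9  (3 entries read)
#1 VA=0x82601809 (r,kernel):
  L0 @0x37[2] → 0x40007  P=1,RW=1,US=1,PS=0
  L1 @0x40[19] → 0x44007  P=1,RW=1,US=1,PS=0
  L2 @0x44[1] → 0x48007  P=1,RW=1,US=1,PS=0
  → PA=0x48809  (3 entries read)
#2 VA=0x24381810E (r,kernel):
  L0 @0x37[9] → 0x4B007  P=1,RW=1,US=1,PS=0
  L1 @0x4B[28] → 0x4E007  P=1,RW=1,US=1,PS=0
  L2 @0x4E[24] → 0x52007  P=1,RW=1,US=1,PS=0
  → PA=0x5210E  (3 entries read)
#3 VA=0x601A001C4 (r,kernel):
  L0 @0x37[24] → 0x53007  P=1,RW=1,US=1,PS=0
  L1 @0x53[13] → 0x55004  P=0,RW=0,US=1,PS=0
  → PAGE_NOT_PRESENT  (2 entries read)
#4 VA=0x680A004FF (r,kernel):
  L0 @0x37[26] → 0x54007  P=1,RW=1,US=1,PS=0
  L1 @0x54[5] → 0x23002  P=0,RW=1,US=0,PS=0
  → PAGE_NOT_PRESENT  (2 entries read)
#5 VA=0x82601809 (r,kernel):
  TLB hit vpn=0x82601 → PA=0x48809
#6 VA=0x442C000D5 (r,kernel):
  L0 @0x37[17] → 0x56007  P=1,RW=1,US=1,PS=0
  L1 @0x56[22] → 0x68000  P=0,RW=0,US=0,PS=0
  → PAGE_NOT_PRESENT  (2 entries read)

TLB: [["0x580A17", "0x3C"], ["0x82601", "0x48"], ["0x243818", "0x52"]]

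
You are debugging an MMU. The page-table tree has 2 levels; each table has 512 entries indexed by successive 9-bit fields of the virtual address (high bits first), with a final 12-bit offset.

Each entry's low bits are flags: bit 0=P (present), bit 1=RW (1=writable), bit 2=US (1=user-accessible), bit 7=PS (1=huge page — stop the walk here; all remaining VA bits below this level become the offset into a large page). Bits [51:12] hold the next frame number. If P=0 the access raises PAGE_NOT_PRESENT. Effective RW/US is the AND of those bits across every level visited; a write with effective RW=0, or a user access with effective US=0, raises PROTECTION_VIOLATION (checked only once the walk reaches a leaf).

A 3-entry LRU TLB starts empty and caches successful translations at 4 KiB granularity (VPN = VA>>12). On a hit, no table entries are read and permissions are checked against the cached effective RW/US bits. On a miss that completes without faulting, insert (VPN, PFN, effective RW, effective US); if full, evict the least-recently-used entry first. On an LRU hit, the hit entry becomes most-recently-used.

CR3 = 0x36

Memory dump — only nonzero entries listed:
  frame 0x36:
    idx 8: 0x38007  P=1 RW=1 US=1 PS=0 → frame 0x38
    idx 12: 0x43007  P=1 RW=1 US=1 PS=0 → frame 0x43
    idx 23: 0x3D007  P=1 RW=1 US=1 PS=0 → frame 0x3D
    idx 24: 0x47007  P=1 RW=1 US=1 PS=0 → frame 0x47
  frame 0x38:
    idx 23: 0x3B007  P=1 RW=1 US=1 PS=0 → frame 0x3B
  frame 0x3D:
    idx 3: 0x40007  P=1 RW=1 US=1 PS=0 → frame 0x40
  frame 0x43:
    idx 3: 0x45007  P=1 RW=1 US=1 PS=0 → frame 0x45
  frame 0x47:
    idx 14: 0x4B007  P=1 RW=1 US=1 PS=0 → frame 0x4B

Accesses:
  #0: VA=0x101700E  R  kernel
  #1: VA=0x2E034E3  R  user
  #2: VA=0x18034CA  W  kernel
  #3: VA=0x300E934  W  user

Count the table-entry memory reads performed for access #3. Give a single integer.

Walk each access:
#0 VA=0x101700E (r,kernel):
  L0 @0x36[8] → 0x38007  P=1,RW=1,US=1,PS=0
  L1 @0x38[23] → 0x3B007  P=1,RW=1,US=1,PS=0
  ✓ 0x3B00E  — 2 lookups
#1 VA=0x2E034E3 (r,user):
  L0 @0x36[23] → 0x3D007  P=1,RW=1,US=1,PS=0
  L1 @0x3D[3] → 0x40007  P=1,RW=1,US=1,PS=0
  ✓ 0x404E3  — 2 lookups
#2 VA=0x18034CA (w,kernel):
  L0 @0x36[12] → 0x43007  P=1,RW=1,US=1,PS=0
  L1 @0x43[3] → 0x45007  P=1,RW=1,US=1,PS=0
  ✓ 0x454CA  — 2 lookups
#3 VA=0x300E934 (w,user):
  L0 @0x36[24] → 0x47007  P=1,RW=1,US=1,PS=0
  L1 @0x47[14] → 0x4B007  P=1,RW=1,US=1,PS=0
  ✓ 0x4B934  — 2 lookups

Entries read for #3: 2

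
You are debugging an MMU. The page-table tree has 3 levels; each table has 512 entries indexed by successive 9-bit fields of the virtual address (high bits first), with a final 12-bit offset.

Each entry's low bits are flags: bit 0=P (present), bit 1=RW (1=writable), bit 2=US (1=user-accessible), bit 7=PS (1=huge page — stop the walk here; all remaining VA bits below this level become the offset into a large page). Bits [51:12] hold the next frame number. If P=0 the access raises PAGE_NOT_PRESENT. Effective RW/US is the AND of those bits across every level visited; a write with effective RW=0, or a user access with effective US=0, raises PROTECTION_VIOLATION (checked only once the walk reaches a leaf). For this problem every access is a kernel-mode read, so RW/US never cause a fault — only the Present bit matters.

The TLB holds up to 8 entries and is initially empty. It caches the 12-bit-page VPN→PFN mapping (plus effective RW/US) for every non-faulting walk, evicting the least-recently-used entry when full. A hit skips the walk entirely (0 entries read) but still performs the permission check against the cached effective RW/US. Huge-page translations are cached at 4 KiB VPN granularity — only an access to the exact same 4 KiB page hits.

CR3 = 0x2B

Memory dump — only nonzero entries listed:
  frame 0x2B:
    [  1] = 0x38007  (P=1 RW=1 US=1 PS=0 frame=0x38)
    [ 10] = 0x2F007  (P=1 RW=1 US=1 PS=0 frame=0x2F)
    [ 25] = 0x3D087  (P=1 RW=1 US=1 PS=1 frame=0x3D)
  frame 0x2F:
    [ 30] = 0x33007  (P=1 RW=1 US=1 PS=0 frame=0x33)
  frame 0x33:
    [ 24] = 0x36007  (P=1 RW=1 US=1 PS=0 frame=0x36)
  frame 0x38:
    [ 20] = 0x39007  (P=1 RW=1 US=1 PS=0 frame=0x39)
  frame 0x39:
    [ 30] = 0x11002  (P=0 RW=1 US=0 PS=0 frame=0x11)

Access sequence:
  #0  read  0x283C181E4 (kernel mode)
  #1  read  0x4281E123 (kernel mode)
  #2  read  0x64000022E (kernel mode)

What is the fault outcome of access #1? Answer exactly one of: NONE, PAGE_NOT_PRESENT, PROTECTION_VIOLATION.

Trace:
#0 VA=0x283C181E4 (r,kernel):
  L0: frame=0x2B idx=10 entry=0x2F007 [P=1 RW=1 US=1 PS=0]
  L1: frame=0x2F idx=30 entry=0x33007 [P=1 RW=1 US=1 PS=0]
  L2: frame=0x33 idx=24 entry=0x36007 [P=1 RW=1 US=1 PS=0]
  ✓ 0x361E4  — 3 lookups
#1 VA=0x4281E123 (r,kernel):
  L0: frame=0x2B idx=1 entry=0x38007 [P=1 RW=1 US=1 PS=0]
  L1: frame=0x38 idx=20 entry=0x39007 [P=1 RW=1 US=1 PS=0]
  L2: frame=0x39 idx=30 entry=0x11002 [P=0 RW=1 US=0 PS=0]
  → PAGE_NOT_PRESENT  (3 entries read)
#2 VA=0x64000022E (r,kernel):
  L0: frame=0x2B idx=25 entry=0x3D087 [P=1 RW=1 US=1 PS=1]
  ✓ 0x3D22E (huge @L0)  — 1 lookups

Access #1 fault: PAGE_NOT_PRESENT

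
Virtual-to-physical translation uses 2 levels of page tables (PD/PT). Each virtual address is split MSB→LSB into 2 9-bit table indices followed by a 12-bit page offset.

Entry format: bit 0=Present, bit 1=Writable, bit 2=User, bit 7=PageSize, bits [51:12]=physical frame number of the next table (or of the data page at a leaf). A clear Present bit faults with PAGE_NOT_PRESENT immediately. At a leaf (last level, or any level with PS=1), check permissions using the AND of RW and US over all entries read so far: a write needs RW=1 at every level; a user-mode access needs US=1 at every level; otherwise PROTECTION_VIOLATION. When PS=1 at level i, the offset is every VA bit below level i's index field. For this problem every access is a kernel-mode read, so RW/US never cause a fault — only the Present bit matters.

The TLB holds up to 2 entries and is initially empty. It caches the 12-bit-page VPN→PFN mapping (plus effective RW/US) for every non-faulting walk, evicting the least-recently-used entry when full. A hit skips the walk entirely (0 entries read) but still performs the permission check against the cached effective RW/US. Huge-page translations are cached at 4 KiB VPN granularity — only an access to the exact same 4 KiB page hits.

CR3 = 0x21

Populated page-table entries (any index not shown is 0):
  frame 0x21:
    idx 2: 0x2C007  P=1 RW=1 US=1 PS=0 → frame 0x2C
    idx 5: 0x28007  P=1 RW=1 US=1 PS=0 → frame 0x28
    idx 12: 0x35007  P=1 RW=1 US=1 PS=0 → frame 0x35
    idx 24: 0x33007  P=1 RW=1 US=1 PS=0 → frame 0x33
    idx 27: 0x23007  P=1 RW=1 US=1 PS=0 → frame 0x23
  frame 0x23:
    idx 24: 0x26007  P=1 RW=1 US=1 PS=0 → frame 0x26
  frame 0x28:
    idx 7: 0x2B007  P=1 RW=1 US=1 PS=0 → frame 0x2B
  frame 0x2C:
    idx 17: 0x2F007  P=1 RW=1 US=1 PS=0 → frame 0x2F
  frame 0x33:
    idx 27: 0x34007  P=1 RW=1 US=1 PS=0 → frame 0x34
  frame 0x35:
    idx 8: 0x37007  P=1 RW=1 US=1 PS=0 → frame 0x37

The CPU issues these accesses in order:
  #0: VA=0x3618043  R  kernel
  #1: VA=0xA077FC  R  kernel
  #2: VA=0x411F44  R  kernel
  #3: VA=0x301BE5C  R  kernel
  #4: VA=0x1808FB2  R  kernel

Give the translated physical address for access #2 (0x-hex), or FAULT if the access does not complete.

Trace:
#0 VA=0x3618043 (r,kernel):
  [0] read 0x21 idx=27: raw=0x23007 flags P=1 W=1 U=1 S=0
  [1] read 0x23 idx=24: raw=0x26007 flags P=1 W=1 U=1 S=0
  ✓ 0x26043  — 2 lookups
#1 VA=0xA077FC (r,kernel):
  [0] read 0x21 idx=5: raw=0x28007 flags P=1 W=1 U=1 S=0
  [1] read 0x28 idx=7: raw=0x2B007 flags P=1 W=1 U=1 S=0
  ✓ 0x2B7FC  — 2 lookups
#2 VA=0x411F44 (r,kernel):
  [0] read 0x21 idx=2: raw=0x2C007 flags P=1 W=1 U=1 S=0
  [1] read 0x2C idx=17: raw=0x2F007 flags P=1 W=1 U=1 S=0
  ✓ 0x2FF44  — 2 lookups
#3 VA=0x301BE5C (r,kernel):
  [0] read 0x21 idx=24: raw=0x33007 flags P=1 W=1 U=1 S=0
  [1] read 0x33 idx=27: raw=0x34007 flags P=1 W=1 U=1 S=0
  ✓ 0x34E5C  — 2 lookups
#4 VA=0x1808FB2 (r,kernel):
  [0] read 0x21 idx=12: raw=0x35007 flags P=1 W=1 U=1 S=0
  [1] read 0x35 idx=8: raw=0x37007 flags P=1 W=1 U=1 S=0
  ✓ 0x37FB2  — 2 lookups

Access #2 PA: 0x2FF44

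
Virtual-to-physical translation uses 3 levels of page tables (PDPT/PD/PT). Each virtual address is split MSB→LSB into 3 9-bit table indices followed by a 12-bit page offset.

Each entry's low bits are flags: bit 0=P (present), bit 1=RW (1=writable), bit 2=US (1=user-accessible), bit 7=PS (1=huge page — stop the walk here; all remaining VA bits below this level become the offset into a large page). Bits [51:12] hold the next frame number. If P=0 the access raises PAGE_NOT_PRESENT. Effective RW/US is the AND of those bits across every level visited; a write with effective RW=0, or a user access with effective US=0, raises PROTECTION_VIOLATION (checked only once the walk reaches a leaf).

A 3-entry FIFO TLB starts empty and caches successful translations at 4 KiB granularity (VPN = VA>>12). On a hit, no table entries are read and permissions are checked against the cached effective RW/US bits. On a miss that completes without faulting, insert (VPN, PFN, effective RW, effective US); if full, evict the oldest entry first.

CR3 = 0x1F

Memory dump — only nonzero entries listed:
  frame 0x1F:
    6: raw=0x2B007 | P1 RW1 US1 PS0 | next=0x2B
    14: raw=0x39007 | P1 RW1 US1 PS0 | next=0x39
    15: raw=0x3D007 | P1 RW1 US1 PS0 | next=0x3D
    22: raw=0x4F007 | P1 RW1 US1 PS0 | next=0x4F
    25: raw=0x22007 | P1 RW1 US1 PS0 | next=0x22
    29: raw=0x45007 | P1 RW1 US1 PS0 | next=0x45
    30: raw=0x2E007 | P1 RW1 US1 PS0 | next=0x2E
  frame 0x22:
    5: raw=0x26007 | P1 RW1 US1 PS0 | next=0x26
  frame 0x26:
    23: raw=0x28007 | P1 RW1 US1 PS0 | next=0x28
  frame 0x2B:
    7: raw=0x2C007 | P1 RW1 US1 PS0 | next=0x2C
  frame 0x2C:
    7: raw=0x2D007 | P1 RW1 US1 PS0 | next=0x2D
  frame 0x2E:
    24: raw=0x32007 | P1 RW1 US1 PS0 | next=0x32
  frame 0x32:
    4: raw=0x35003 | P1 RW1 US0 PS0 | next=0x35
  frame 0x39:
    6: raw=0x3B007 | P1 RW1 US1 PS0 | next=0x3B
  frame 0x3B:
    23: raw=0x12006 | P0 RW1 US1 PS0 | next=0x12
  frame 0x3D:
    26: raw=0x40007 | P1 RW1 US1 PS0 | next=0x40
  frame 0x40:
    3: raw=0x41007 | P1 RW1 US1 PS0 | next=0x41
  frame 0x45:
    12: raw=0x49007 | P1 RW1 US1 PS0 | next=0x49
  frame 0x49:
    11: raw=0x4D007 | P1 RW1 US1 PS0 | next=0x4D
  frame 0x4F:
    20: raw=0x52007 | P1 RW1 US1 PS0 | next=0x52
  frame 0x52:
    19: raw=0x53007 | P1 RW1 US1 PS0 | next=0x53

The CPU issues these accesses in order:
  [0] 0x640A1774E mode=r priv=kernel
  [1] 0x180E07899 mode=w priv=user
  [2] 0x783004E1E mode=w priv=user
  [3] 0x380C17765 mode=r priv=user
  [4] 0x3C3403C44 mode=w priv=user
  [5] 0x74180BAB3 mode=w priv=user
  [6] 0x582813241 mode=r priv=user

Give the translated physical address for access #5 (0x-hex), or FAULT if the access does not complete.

Trace:
#0 VA=0x640A1774E (r,kernel):
  L0 @0x1F[25] → 0x22007  P=1,RW=1,US=1,PS=0
  L1 @0x22[5] → 0x26007  P=1,RW=1,US=1,PS=0
  L2 @0x26[23] → 0x28007  P=1,RW=1,US=1,PS=0
  ✓ 0x2874E  — 3 lookups
#1 VA=0x180E07899 (w,user):
  L0 @0x1F[6] → 0x2B007  P=1,RW=1,US=1,PS=0
  L1 @0x2B[7] → 0x2C007  P=1,RW=1,US=1,PS=0
  L2 @0x2C[7] → 0x2D007  P=1,RW=1,US=1,PS=0
  ✓ 0x2D899  — 3 lookups
#2 VA=0x783004E1E (w,user):
  L0 @0x1F[30] → 0x2E007  P=1,RW=1,US=1,PS=0
  L1 @0x2E[24] → 0x32007  P=1,RW=1,US=1,PS=0
  L2 @0x32[4] → 0x35003  P=1,RW=1,US=0,PS=0
  ⇒ fault: PROTECTION_VIOLATION  — 3 lookups
#3 VA=0x380C17765 (r,user):
  L0 @0x1F[14] → 0x39007  P=1,RW=1,US=1,PS=0
  L1 @0x39[6] → 0x3B007  P=1,RW=1,US=1,PS=0
  L2 @0x3B[23] → 0x12006  P=0,RW=1,US=1,PS=0
  ⇒ fault: PAGE_NOT_PRESENT  — 3 lookups
#4 VA=0x3C3403C44 (w,user):
  L0 @0x1F[15] → 0x3D007  P=1,RW=1,US=1,PS=0
  L1 @0x3D[26] → 0x40007  P=1,RW=1,US=1,PS=0
  L2 @0x40[3] → 0x41007  P=1,RW=1,US=1,PS=0
  ✓ 0x41C44  — 3 lookups
#5 VA=0x74180BAB3 (w,user):
  L0 @0x1F[29] → 0x45007  P=1,RW=1,US=1,PS=0
  L1 @0x45[12] → 0x49007  P=1,RW=1,US=1,PS=0
  L2 @0x49[11] → 0x4D007  P=1,RW=1,US=1,PS=0
  ✓ 0x4DAB3  — 3 lookups
#6 VA=0x582813241 (r,user):
  L0 @0x1F[22] → 0x4F007  P=1,RW=1,US=1,PS=0
  L1 @0x4F[20] → 0x52007  P=1,RW=1,US=1,PS=0
  L2 @0x52[19] → 0x53007  P=1,RW=1,US=1,PS=0
  ✓ 0x53241  — 3 lookups

Access #5 PA: 0x4DAB3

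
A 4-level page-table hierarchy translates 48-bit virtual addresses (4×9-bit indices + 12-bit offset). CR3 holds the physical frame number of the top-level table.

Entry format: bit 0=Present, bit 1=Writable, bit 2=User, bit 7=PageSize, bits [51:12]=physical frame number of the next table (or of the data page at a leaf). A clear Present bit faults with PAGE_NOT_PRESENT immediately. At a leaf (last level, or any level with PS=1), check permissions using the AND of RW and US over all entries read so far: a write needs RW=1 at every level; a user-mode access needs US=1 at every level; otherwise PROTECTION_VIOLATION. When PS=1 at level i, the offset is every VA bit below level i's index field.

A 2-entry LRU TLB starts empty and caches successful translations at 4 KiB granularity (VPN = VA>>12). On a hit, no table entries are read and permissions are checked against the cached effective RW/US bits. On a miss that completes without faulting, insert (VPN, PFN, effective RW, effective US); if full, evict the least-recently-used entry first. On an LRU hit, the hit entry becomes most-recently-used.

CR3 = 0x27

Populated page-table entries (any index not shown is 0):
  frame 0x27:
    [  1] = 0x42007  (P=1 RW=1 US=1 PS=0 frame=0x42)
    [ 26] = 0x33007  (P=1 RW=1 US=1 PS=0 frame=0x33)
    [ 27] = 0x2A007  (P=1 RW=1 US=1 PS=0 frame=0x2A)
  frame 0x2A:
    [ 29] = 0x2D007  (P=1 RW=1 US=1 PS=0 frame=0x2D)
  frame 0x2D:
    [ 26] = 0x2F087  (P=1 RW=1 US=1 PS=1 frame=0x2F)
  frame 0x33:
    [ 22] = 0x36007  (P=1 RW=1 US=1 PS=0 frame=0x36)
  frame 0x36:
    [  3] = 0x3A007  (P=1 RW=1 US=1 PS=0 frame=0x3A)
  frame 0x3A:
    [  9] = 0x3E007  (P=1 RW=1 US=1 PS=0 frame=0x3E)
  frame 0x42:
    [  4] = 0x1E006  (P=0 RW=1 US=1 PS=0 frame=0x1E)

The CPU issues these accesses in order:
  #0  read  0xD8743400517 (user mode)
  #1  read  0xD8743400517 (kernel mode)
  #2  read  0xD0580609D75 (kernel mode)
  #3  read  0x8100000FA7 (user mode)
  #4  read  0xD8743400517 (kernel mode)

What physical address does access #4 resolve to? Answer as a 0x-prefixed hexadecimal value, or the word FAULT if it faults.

Walk each access:
#0 VA=0xD8743400517 (r,user):
  L0 @0x27[27] → 0x2A007  P=1,RW=1,US=1,PS=0
  L1 @0x2A[29] → 0x2D007  P=1,RW=1,US=1,PS=0
  L2 @0x2D[26] → 0x2F087  P=1,RW=1,US=1,PS=1
  ⇒ phys 0x2F517 (huge @L2)  [3 reads]
#1 VA=0xD8743400517 (r,kernel):
  TLB hit vpn=0xD8743400 → PA=0x2F517
#2 VA=0xD0580609D75 (r,kernel):
  L0 @0x27[26] → 0x33007  P=1,RW=1,US=1,PS=0
  L1 @0x33[22] → 0x36007  P=1,RW=1,US=1,PS=0
  L2 @0x36[3] → 0x3A007  P=1,RW=1,US=1,PS=0
  L3 @0x3A[9] → 0x3E007  P=1,RW=1,US=1,PS=0
  ⇒ phys 0x3ED75  [4 reads]
#3 VA=0x8100000FA7 (r,user):
  L0 @0x27[1] → 0x42007  P=1,RW=1,US=1,PS=0
  L1 @0x42[4] → 0x1E006  P=0,RW=1,US=1,PS=0
  ✗ PAGE_NOT_PRESENT  [2 reads]
#4 VA=0xD8743400517 (r,kernel):
  TLB hit vpn=0xD8743400 → PA=0x2F517

Access #4 PA: 0x2F517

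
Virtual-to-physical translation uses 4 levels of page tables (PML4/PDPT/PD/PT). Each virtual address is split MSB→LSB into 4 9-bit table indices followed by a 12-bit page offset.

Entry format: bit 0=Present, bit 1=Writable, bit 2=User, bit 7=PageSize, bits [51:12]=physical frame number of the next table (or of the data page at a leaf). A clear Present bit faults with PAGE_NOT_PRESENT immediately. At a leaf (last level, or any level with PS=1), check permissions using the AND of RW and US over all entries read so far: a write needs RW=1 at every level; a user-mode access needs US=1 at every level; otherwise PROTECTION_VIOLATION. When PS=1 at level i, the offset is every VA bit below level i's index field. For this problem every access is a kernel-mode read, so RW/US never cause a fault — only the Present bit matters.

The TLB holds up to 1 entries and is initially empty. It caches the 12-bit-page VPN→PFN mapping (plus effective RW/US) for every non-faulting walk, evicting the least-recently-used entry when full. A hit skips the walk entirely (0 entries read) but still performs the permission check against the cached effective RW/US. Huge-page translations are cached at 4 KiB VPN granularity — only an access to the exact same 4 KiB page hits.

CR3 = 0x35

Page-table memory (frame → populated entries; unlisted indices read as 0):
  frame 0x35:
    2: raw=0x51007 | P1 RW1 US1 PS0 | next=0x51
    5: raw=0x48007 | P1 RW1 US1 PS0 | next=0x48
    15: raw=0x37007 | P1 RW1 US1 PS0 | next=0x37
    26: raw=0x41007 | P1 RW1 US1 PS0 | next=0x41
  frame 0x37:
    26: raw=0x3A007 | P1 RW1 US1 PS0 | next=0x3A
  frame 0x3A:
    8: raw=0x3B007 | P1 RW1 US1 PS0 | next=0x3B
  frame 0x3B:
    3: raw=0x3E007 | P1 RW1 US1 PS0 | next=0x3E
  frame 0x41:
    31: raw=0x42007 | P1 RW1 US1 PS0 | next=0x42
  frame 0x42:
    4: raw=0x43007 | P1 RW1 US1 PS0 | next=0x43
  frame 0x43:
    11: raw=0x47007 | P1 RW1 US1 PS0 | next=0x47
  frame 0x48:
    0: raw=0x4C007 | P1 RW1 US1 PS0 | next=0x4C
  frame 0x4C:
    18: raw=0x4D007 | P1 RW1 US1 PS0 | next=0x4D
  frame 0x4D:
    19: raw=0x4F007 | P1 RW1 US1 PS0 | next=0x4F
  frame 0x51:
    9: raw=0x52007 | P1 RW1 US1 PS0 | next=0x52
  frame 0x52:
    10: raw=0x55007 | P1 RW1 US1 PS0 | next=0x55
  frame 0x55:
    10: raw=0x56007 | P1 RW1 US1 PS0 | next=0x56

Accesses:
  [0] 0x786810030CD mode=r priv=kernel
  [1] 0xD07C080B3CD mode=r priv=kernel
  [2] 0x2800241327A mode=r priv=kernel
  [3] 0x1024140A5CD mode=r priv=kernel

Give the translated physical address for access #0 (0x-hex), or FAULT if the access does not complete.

Per-access translation:
#0 VA=0x786810030CD (r,kernel):
  L0: frame=0x35 idx=15 entry=0x37007 [P=1 RW=1 US=1 PS=0]
  L1: frame=0x37 idx=26 entry=0x3A007 [P=1 RW=1 US=1 PS=0]
  L2: frame=0x3A idx=8 entry=0x3B007 [P=1 RW=1 US=1 PS=0]
  L3: frame=0x3B idx=3 entry=0x3E007 [P=1 RW=1 US=1 PS=0]
  ⇒ phys 0x3E0CD  [4 reads]
#1 VA=0xD07C080B3CD (r,kernel):
  L0: frame=0x35 idx=26 entry=0x41007 [P=1 RW=1 US=1 PS=0]
  L1: frame=0x41 idx=31 entry=0x42007 [P=1 RW=1 US=1 PS=0]
  L2: frame=0x42 idx=4 entry=0x43007 [P=1 RW=1 US=1 PS=0]
  L3: frame=0x43 idx=11 entry=0x47007 [P=1 RW=1 US=1 PS=0]
  ⇒ phys 0x473CD  [4 reads]
#2 VA=0x2800241327A (r,kernel):
  L0: frame=0x35 idx=5 entry=0x48007 [P=1 RW=1 US=1 PS=0]
  L1: frame=0x48 idx=0 entry=0x4C007 [P=1 RW=1 US=1 PS=0]
  L2: frame=0x4C idx=18 entry=0x4D007 [P=1 RW=1 US=1 PS=0]
  L3: frame=0x4D idx=19 entry=0x4F007 [P=1 RW=1 US=1 PS=0]
  ⇒ phys 0x4F27A  [4 reads]
#3 VA=0x1024140A5CD (r,kernel):
  L0: frame=0x35 idx=2 entry=0x51007 [P=1 RW=1 US=1 PS=0]
  L1: frame=0x51 idx=9 entry=0x52007 [P=1 RW=1 US=1 PS=0]
  L2: frame=0x52 idx=10 entry=0x55007 [P=1 RW=1 US=1 PS=0]
  L3: frame=0x55 idx=10 entry=0x56007 [P=1 RW=1 US=1 PS=0]
  ⇒ phys 0x565CD  [4 reads]

Access #0 PA: 0x3E0CD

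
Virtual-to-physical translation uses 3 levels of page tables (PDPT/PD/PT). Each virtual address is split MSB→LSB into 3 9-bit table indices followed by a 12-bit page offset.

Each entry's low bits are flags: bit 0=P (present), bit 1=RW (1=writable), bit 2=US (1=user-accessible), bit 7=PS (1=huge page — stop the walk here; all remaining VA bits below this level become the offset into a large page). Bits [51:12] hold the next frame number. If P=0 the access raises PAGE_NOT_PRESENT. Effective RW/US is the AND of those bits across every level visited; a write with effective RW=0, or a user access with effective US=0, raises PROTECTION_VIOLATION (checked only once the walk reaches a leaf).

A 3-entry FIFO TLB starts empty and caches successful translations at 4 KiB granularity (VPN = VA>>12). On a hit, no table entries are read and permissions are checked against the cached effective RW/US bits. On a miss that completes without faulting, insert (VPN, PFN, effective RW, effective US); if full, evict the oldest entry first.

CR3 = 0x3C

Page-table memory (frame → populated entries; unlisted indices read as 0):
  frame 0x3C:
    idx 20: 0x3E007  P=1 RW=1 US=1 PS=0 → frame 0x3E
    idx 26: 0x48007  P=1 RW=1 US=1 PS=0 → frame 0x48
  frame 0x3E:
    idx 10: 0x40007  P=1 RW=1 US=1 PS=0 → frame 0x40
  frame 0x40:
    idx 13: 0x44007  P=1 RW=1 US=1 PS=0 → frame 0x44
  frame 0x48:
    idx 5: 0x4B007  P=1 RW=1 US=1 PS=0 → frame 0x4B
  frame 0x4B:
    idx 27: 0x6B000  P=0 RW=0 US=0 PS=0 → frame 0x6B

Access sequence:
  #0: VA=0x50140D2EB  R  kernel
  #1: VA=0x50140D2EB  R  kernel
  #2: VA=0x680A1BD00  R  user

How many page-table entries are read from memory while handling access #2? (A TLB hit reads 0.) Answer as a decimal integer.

Trace:
#0 VA=0x50140D2EB (r,kernel):
  L0: frame=0x3C idx=20 entry=0x3E007 [P=1 RW=1 US=1 PS=0]
  L1: frame=0x3E idx=10 entry=0x40007 [P=1 RW=1 US=1 PS=0]
  L2: frame=0x40 idx=13 entry=0x44007 [P=1 RW=1 US=1 PS=0]
  ✓ 0x442EB  — 3 lookups
#1 VA=0x50140D2EB (r,kernel):
  TLB hit vpn=0x50140D → PA=0x442EB
#2 VA=0x680A1BD00 (r,user):
  L0: frame=0x3C idx=26 entry=0x48007 [P=1 RW=1 US=1 PS=0]
  L1: frame=0x48 idx=5 entry=0x4B007 [P=1 RW=1 US=1 PS=0]
  L2: frame=0x4B idx=27 entry=0x6B000 [P=0 RW=0 US=0 PS=0]
  ✗ PAGE_NOT_PRESENT  [3 reads]

Entries read for #2: 3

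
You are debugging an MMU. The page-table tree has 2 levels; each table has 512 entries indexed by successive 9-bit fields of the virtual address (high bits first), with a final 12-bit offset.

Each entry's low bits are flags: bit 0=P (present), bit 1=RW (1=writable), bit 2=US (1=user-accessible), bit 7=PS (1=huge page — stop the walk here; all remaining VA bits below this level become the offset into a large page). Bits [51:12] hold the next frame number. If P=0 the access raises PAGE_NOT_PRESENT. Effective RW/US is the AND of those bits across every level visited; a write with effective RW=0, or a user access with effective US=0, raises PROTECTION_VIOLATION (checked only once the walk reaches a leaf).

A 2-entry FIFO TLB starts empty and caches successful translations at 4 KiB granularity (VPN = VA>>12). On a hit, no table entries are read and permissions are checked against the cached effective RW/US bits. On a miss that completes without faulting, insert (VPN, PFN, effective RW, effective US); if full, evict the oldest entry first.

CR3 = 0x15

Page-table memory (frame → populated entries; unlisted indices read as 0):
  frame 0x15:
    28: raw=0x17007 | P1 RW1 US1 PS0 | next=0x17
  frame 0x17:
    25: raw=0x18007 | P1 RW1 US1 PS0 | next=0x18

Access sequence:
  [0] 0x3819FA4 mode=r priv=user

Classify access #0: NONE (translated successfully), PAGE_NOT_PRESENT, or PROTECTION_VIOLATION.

Walk each access:
#0 VA=0x3819FA4 (r,user):
  [0] read 0x15 idx=28: raw=0x17007 flags P=1 W=1 U=1 S=0
  [1] read 0x17 idx=25: raw=0x18007 flags P=1 W=1 U=1 S=0
  ⇒ phys 0x18FA4  [2 reads]

Access #0 fault: NONE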